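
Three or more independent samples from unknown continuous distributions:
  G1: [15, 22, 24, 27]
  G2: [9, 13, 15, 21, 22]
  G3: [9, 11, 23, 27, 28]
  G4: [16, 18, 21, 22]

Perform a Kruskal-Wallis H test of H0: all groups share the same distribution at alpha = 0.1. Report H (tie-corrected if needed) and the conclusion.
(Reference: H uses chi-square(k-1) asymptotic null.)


Step 1: Combine all N = 18 observations and assign midranks.
sorted (value, group, rank): (9,G2,1.5), (9,G3,1.5), (11,G3,3), (13,G2,4), (15,G1,5.5), (15,G2,5.5), (16,G4,7), (18,G4,8), (21,G2,9.5), (21,G4,9.5), (22,G1,12), (22,G2,12), (22,G4,12), (23,G3,14), (24,G1,15), (27,G1,16.5), (27,G3,16.5), (28,G3,18)
Step 2: Sum ranks within each group.
R_1 = 49 (n_1 = 4)
R_2 = 32.5 (n_2 = 5)
R_3 = 53 (n_3 = 5)
R_4 = 36.5 (n_4 = 4)
Step 3: H = 12/(N(N+1)) * sum(R_i^2/n_i) - 3(N+1)
     = 12/(18*19) * (49^2/4 + 32.5^2/5 + 53^2/5 + 36.5^2/4) - 3*19
     = 0.035088 * 1706.36 - 57
     = 2.872368.
Step 4: Ties present; correction factor C = 1 - 48/(18^3 - 18) = 0.991744. Corrected H = 2.872368 / 0.991744 = 2.896280.
Step 5: Under H0, H ~ chi^2(3); p-value = 0.407895.
Step 6: alpha = 0.1. fail to reject H0.

H = 2.8963, df = 3, p = 0.407895, fail to reject H0.


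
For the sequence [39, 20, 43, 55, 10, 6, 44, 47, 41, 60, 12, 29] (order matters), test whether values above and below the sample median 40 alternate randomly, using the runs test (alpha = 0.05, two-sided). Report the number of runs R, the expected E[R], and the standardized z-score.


Step 1: Compute median = 40; label A = above, B = below.
Labels in order: BBAABBAAAABB  (n_A = 6, n_B = 6)
Step 2: Count runs R = 5.
Step 3: Under H0 (random ordering), E[R] = 2*n_A*n_B/(n_A+n_B) + 1 = 2*6*6/12 + 1 = 7.0000.
        Var[R] = 2*n_A*n_B*(2*n_A*n_B - n_A - n_B) / ((n_A+n_B)^2 * (n_A+n_B-1)) = 4320/1584 = 2.7273.
        SD[R] = 1.6514.
Step 4: Continuity-corrected z = (R + 0.5 - E[R]) / SD[R] = (5 + 0.5 - 7.0000) / 1.6514 = -0.9083.
Step 5: Two-sided p-value via normal approximation = 2*(1 - Phi(|z|)) = 0.363722.
Step 6: alpha = 0.05. fail to reject H0.

R = 5, z = -0.9083, p = 0.363722, fail to reject H0.


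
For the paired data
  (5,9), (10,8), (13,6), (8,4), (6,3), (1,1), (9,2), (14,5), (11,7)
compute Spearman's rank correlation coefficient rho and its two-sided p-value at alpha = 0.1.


Step 1: Rank x and y separately (midranks; no ties here).
rank(x): 5->2, 10->6, 13->8, 8->4, 6->3, 1->1, 9->5, 14->9, 11->7
rank(y): 9->9, 8->8, 6->6, 4->4, 3->3, 1->1, 2->2, 5->5, 7->7
Step 2: d_i = R_x(i) - R_y(i); compute d_i^2.
  (2-9)^2=49, (6-8)^2=4, (8-6)^2=4, (4-4)^2=0, (3-3)^2=0, (1-1)^2=0, (5-2)^2=9, (9-5)^2=16, (7-7)^2=0
sum(d^2) = 82.
Step 3: rho = 1 - 6*82 / (9*(9^2 - 1)) = 1 - 492/720 = 0.316667.
Step 4: Under H0, t = rho * sqrt((n-2)/(1-rho^2)) = 0.8833 ~ t(7).
Step 5: Two-sided p-value from the t-distribution with 7 df = 0.406397.
Step 6: alpha = 0.1. fail to reject H0.

rho = 0.3167, p = 0.406397, fail to reject H0 at alpha = 0.1.


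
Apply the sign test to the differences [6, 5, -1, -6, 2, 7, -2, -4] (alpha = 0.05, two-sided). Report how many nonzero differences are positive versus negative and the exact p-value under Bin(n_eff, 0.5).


Step 1: Discard zero differences. Original n = 8; n_eff = number of nonzero differences = 8.
Nonzero differences (with sign): +6, +5, -1, -6, +2, +7, -2, -4
Step 2: Count signs: positive = 4, negative = 4.
Step 3: Under H0: P(positive) = 0.5, so the number of positives S ~ Bin(8, 0.5).
Step 4: Two-sided exact p-value = sum of Bin(8,0.5) probabilities at or below the observed probability = 1.000000.
Step 5: alpha = 0.05. fail to reject H0.

n_eff = 8, pos = 4, neg = 4, p = 1.000000, fail to reject H0.


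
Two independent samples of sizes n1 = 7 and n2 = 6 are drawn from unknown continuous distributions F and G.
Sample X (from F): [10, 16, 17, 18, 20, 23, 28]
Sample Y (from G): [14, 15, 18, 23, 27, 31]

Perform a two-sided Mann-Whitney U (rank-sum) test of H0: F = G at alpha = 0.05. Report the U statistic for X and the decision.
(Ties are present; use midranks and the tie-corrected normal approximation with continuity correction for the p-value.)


Step 1: Combine and sort all 13 observations; assign midranks.
sorted (value, group): (10,X), (14,Y), (15,Y), (16,X), (17,X), (18,X), (18,Y), (20,X), (23,X), (23,Y), (27,Y), (28,X), (31,Y)
ranks: 10->1, 14->2, 15->3, 16->4, 17->5, 18->6.5, 18->6.5, 20->8, 23->9.5, 23->9.5, 27->11, 28->12, 31->13
Step 2: Rank sum for X: R1 = 1 + 4 + 5 + 6.5 + 8 + 9.5 + 12 = 46.
Step 3: U_X = R1 - n1(n1+1)/2 = 46 - 7*8/2 = 46 - 28 = 18.
       U_Y = n1*n2 - U_X = 42 - 18 = 24.
Step 4: Ties are present, so use the tie-corrected normal approximation (with continuity correction) for the p-value.
Step 5: p-value = 0.720247; compare to alpha = 0.05. fail to reject H0.

U_X = 18, p = 0.720247, fail to reject H0 at alpha = 0.05.


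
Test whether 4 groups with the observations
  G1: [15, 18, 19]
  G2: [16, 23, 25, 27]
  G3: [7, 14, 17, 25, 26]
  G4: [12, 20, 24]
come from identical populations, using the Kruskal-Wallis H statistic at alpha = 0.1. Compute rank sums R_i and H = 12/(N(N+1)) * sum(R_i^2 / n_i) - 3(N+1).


Step 1: Combine all N = 15 observations and assign midranks.
sorted (value, group, rank): (7,G3,1), (12,G4,2), (14,G3,3), (15,G1,4), (16,G2,5), (17,G3,6), (18,G1,7), (19,G1,8), (20,G4,9), (23,G2,10), (24,G4,11), (25,G2,12.5), (25,G3,12.5), (26,G3,14), (27,G2,15)
Step 2: Sum ranks within each group.
R_1 = 19 (n_1 = 3)
R_2 = 42.5 (n_2 = 4)
R_3 = 36.5 (n_3 = 5)
R_4 = 22 (n_4 = 3)
Step 3: H = 12/(N(N+1)) * sum(R_i^2/n_i) - 3(N+1)
     = 12/(15*16) * (19^2/3 + 42.5^2/4 + 36.5^2/5 + 22^2/3) - 3*16
     = 0.050000 * 999.679 - 48
     = 1.983958.
Step 4: Ties present; correction factor C = 1 - 6/(15^3 - 15) = 0.998214. Corrected H = 1.983958 / 0.998214 = 1.987507.
Step 5: Under H0, H ~ chi^2(3); p-value = 0.575004.
Step 6: alpha = 0.1. fail to reject H0.

H = 1.9875, df = 3, p = 0.575004, fail to reject H0.


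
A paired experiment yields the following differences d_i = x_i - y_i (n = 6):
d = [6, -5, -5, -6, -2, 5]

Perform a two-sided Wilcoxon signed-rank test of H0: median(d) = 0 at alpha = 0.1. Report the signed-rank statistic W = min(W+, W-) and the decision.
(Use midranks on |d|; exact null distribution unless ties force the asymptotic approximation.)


Step 1: Drop any zero differences (none here) and take |d_i|.
|d| = [6, 5, 5, 6, 2, 5]
Step 2: Midrank |d_i| (ties get averaged ranks).
ranks: |6|->5.5, |5|->3, |5|->3, |6|->5.5, |2|->1, |5|->3
Step 3: Attach original signs; sum ranks with positive sign and with negative sign.
W+ = 5.5 + 3 = 8.5
W- = 3 + 3 + 5.5 + 1 = 12.5
(Check: W+ + W- = 21 should equal n(n+1)/2 = 21.)
Step 4: Test statistic W = min(W+, W-) = 8.5.
Step 5: Ties in |d|, so use the tie-corrected normal approximation.
        E[W] = n(n+1)/4 = 6*7/4 = 10.5.
        Tie groups: |d|=5 (t=3), |d|=6 (t=2); sum(t^3 - t) = 30.
        Var[W] = n(n+1)(2n+1)/24 - sum(t^3-t)/48 = 546/24 - 30/48 = 22.125.
        z = (W - E[W]) / sqrt(Var[W]) = (8.5 - 10.5) / 4.7037 = -0.4252.
        Two-sided p = 2*Phi(z) = 0.670694.
Step 6: alpha = 0.1. fail to reject H0.

W+ = 8.5, W- = 12.5, W = min = 8.5, p = 0.670694, fail to reject H0.


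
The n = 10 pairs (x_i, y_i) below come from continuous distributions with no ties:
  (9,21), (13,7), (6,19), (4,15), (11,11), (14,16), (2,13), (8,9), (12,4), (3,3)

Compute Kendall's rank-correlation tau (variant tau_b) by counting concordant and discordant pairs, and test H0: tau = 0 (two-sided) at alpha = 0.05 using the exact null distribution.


Step 1: Enumerate the 45 unordered pairs (i,j) with i<j and classify each by sign(x_j-x_i) * sign(y_j-y_i).
  (1,2):dx=+4,dy=-14->D; (1,3):dx=-3,dy=-2->C; (1,4):dx=-5,dy=-6->C; (1,5):dx=+2,dy=-10->D
  (1,6):dx=+5,dy=-5->D; (1,7):dx=-7,dy=-8->C; (1,8):dx=-1,dy=-12->C; (1,9):dx=+3,dy=-17->D
  (1,10):dx=-6,dy=-18->C; (2,3):dx=-7,dy=+12->D; (2,4):dx=-9,dy=+8->D; (2,5):dx=-2,dy=+4->D
  (2,6):dx=+1,dy=+9->C; (2,7):dx=-11,dy=+6->D; (2,8):dx=-5,dy=+2->D; (2,9):dx=-1,dy=-3->C
  (2,10):dx=-10,dy=-4->C; (3,4):dx=-2,dy=-4->C; (3,5):dx=+5,dy=-8->D; (3,6):dx=+8,dy=-3->D
  (3,7):dx=-4,dy=-6->C; (3,8):dx=+2,dy=-10->D; (3,9):dx=+6,dy=-15->D; (3,10):dx=-3,dy=-16->C
  (4,5):dx=+7,dy=-4->D; (4,6):dx=+10,dy=+1->C; (4,7):dx=-2,dy=-2->C; (4,8):dx=+4,dy=-6->D
  (4,9):dx=+8,dy=-11->D; (4,10):dx=-1,dy=-12->C; (5,6):dx=+3,dy=+5->C; (5,7):dx=-9,dy=+2->D
  (5,8):dx=-3,dy=-2->C; (5,9):dx=+1,dy=-7->D; (5,10):dx=-8,dy=-8->C; (6,7):dx=-12,dy=-3->C
  (6,8):dx=-6,dy=-7->C; (6,9):dx=-2,dy=-12->C; (6,10):dx=-11,dy=-13->C; (7,8):dx=+6,dy=-4->D
  (7,9):dx=+10,dy=-9->D; (7,10):dx=+1,dy=-10->D; (8,9):dx=+4,dy=-5->D; (8,10):dx=-5,dy=-6->C
  (9,10):dx=-9,dy=-1->C
Step 2: C = 23, D = 22, total pairs = 45.
Step 3: tau = (C - D)/(n(n-1)/2) = (23 - 22)/45 = 0.022222.
Step 4: Exact two-sided p-value (enumerate n! = 3628800 permutations of y under H0): p = 1.000000.
Step 5: alpha = 0.05. fail to reject H0.

tau_b = 0.0222 (C=23, D=22), p = 1.000000, fail to reject H0.


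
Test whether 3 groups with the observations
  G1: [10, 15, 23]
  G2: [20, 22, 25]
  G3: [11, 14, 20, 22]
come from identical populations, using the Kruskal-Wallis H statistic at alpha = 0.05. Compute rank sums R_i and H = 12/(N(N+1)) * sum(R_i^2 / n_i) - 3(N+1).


Step 1: Combine all N = 10 observations and assign midranks.
sorted (value, group, rank): (10,G1,1), (11,G3,2), (14,G3,3), (15,G1,4), (20,G2,5.5), (20,G3,5.5), (22,G2,7.5), (22,G3,7.5), (23,G1,9), (25,G2,10)
Step 2: Sum ranks within each group.
R_1 = 14 (n_1 = 3)
R_2 = 23 (n_2 = 3)
R_3 = 18 (n_3 = 4)
Step 3: H = 12/(N(N+1)) * sum(R_i^2/n_i) - 3(N+1)
     = 12/(10*11) * (14^2/3 + 23^2/3 + 18^2/4) - 3*11
     = 0.109091 * 322.667 - 33
     = 2.200000.
Step 4: Ties present; correction factor C = 1 - 12/(10^3 - 10) = 0.987879. Corrected H = 2.200000 / 0.987879 = 2.226994.
Step 5: Under H0, H ~ chi^2(2); p-value = 0.328409.
Step 6: alpha = 0.05. fail to reject H0.

H = 2.2270, df = 2, p = 0.328409, fail to reject H0.


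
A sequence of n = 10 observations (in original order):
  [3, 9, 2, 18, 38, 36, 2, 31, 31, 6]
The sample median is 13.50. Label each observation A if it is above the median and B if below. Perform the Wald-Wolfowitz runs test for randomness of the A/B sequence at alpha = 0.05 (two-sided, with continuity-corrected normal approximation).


Step 1: Compute median = 13.50; label A = above, B = below.
Labels in order: BBBAAABAAB  (n_A = 5, n_B = 5)
Step 2: Count runs R = 5.
Step 3: Under H0 (random ordering), E[R] = 2*n_A*n_B/(n_A+n_B) + 1 = 2*5*5/10 + 1 = 6.0000.
        Var[R] = 2*n_A*n_B*(2*n_A*n_B - n_A - n_B) / ((n_A+n_B)^2 * (n_A+n_B-1)) = 2000/900 = 2.2222.
        SD[R] = 1.4907.
Step 4: Continuity-corrected z = (R + 0.5 - E[R]) / SD[R] = (5 + 0.5 - 6.0000) / 1.4907 = -0.3354.
Step 5: Two-sided p-value via normal approximation = 2*(1 - Phi(|z|)) = 0.737316.
Step 6: alpha = 0.05. fail to reject H0.

R = 5, z = -0.3354, p = 0.737316, fail to reject H0.


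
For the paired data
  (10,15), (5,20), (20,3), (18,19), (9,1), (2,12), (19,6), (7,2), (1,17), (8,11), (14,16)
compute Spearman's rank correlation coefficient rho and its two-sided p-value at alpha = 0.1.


Step 1: Rank x and y separately (midranks; no ties here).
rank(x): 10->7, 5->3, 20->11, 18->9, 9->6, 2->2, 19->10, 7->4, 1->1, 8->5, 14->8
rank(y): 15->7, 20->11, 3->3, 19->10, 1->1, 12->6, 6->4, 2->2, 17->9, 11->5, 16->8
Step 2: d_i = R_x(i) - R_y(i); compute d_i^2.
  (7-7)^2=0, (3-11)^2=64, (11-3)^2=64, (9-10)^2=1, (6-1)^2=25, (2-6)^2=16, (10-4)^2=36, (4-2)^2=4, (1-9)^2=64, (5-5)^2=0, (8-8)^2=0
sum(d^2) = 274.
Step 3: rho = 1 - 6*274 / (11*(11^2 - 1)) = 1 - 1644/1320 = -0.245455.
Step 4: Under H0, t = rho * sqrt((n-2)/(1-rho^2)) = -0.7596 ~ t(9).
Step 5: Two-sided p-value from the t-distribution with 9 df = 0.466922.
Step 6: alpha = 0.1. fail to reject H0.

rho = -0.2455, p = 0.466922, fail to reject H0 at alpha = 0.1.


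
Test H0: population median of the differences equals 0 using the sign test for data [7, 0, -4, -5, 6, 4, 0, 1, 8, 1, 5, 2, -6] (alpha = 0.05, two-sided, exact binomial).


Step 1: Discard zero differences. Original n = 13; n_eff = number of nonzero differences = 11.
Nonzero differences (with sign): +7, -4, -5, +6, +4, +1, +8, +1, +5, +2, -6
Step 2: Count signs: positive = 8, negative = 3.
Step 3: Under H0: P(positive) = 0.5, so the number of positives S ~ Bin(11, 0.5).
Step 4: Two-sided exact p-value = sum of Bin(11,0.5) probabilities at or below the observed probability = 0.226562.
Step 5: alpha = 0.05. fail to reject H0.

n_eff = 11, pos = 8, neg = 3, p = 0.226562, fail to reject H0.


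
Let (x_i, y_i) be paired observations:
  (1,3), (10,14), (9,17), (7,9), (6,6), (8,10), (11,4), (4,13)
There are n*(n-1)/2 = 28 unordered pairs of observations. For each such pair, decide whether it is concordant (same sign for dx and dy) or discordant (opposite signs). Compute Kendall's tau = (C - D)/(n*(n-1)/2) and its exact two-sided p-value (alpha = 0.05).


Step 1: Enumerate the 28 unordered pairs (i,j) with i<j and classify each by sign(x_j-x_i) * sign(y_j-y_i).
  (1,2):dx=+9,dy=+11->C; (1,3):dx=+8,dy=+14->C; (1,4):dx=+6,dy=+6->C; (1,5):dx=+5,dy=+3->C
  (1,6):dx=+7,dy=+7->C; (1,7):dx=+10,dy=+1->C; (1,8):dx=+3,dy=+10->C; (2,3):dx=-1,dy=+3->D
  (2,4):dx=-3,dy=-5->C; (2,5):dx=-4,dy=-8->C; (2,6):dx=-2,dy=-4->C; (2,7):dx=+1,dy=-10->D
  (2,8):dx=-6,dy=-1->C; (3,4):dx=-2,dy=-8->C; (3,5):dx=-3,dy=-11->C; (3,6):dx=-1,dy=-7->C
  (3,7):dx=+2,dy=-13->D; (3,8):dx=-5,dy=-4->C; (4,5):dx=-1,dy=-3->C; (4,6):dx=+1,dy=+1->C
  (4,7):dx=+4,dy=-5->D; (4,8):dx=-3,dy=+4->D; (5,6):dx=+2,dy=+4->C; (5,7):dx=+5,dy=-2->D
  (5,8):dx=-2,dy=+7->D; (6,7):dx=+3,dy=-6->D; (6,8):dx=-4,dy=+3->D; (7,8):dx=-7,dy=+9->D
Step 2: C = 18, D = 10, total pairs = 28.
Step 3: tau = (C - D)/(n(n-1)/2) = (18 - 10)/28 = 0.285714.
Step 4: Exact two-sided p-value (enumerate n! = 40320 permutations of y under H0): p = 0.398760.
Step 5: alpha = 0.05. fail to reject H0.

tau_b = 0.2857 (C=18, D=10), p = 0.398760, fail to reject H0.


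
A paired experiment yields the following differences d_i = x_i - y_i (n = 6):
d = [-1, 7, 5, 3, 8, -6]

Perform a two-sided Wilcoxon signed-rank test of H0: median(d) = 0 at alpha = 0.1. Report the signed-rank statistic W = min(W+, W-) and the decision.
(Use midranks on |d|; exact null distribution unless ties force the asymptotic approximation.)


Step 1: Drop any zero differences (none here) and take |d_i|.
|d| = [1, 7, 5, 3, 8, 6]
Step 2: Midrank |d_i| (ties get averaged ranks).
ranks: |1|->1, |7|->5, |5|->3, |3|->2, |8|->6, |6|->4
Step 3: Attach original signs; sum ranks with positive sign and with negative sign.
W+ = 5 + 3 + 2 + 6 = 16
W- = 1 + 4 = 5
(Check: W+ + W- = 21 should equal n(n+1)/2 = 21.)
Step 4: Test statistic W = min(W+, W-) = 5.
Step 5: No ties, so the exact null distribution over the 2^6 = 64 sign assignments gives the two-sided p-value = 0.312500.
Step 6: alpha = 0.1. fail to reject H0.

W+ = 16, W- = 5, W = min = 5, p = 0.312500, fail to reject H0.


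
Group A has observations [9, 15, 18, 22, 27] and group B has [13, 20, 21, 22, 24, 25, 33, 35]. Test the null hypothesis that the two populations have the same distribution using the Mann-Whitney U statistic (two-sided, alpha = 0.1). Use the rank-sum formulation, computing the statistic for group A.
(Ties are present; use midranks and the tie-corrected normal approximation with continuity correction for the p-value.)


Step 1: Combine and sort all 13 observations; assign midranks.
sorted (value, group): (9,X), (13,Y), (15,X), (18,X), (20,Y), (21,Y), (22,X), (22,Y), (24,Y), (25,Y), (27,X), (33,Y), (35,Y)
ranks: 9->1, 13->2, 15->3, 18->4, 20->5, 21->6, 22->7.5, 22->7.5, 24->9, 25->10, 27->11, 33->12, 35->13
Step 2: Rank sum for X: R1 = 1 + 3 + 4 + 7.5 + 11 = 26.5.
Step 3: U_X = R1 - n1(n1+1)/2 = 26.5 - 5*6/2 = 26.5 - 15 = 11.5.
       U_Y = n1*n2 - U_X = 40 - 11.5 = 28.5.
Step 4: Ties are present, so use the tie-corrected normal approximation (with continuity correction) for the p-value.
Step 5: p-value = 0.240919; compare to alpha = 0.1. fail to reject H0.

U_X = 11.5, p = 0.240919, fail to reject H0 at alpha = 0.1.


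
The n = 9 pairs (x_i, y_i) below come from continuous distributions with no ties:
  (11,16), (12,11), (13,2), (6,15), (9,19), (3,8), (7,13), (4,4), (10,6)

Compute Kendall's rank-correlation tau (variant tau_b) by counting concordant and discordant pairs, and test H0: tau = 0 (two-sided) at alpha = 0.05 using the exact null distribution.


Step 1: Enumerate the 36 unordered pairs (i,j) with i<j and classify each by sign(x_j-x_i) * sign(y_j-y_i).
  (1,2):dx=+1,dy=-5->D; (1,3):dx=+2,dy=-14->D; (1,4):dx=-5,dy=-1->C; (1,5):dx=-2,dy=+3->D
  (1,6):dx=-8,dy=-8->C; (1,7):dx=-4,dy=-3->C; (1,8):dx=-7,dy=-12->C; (1,9):dx=-1,dy=-10->C
  (2,3):dx=+1,dy=-9->D; (2,4):dx=-6,dy=+4->D; (2,5):dx=-3,dy=+8->D; (2,6):dx=-9,dy=-3->C
  (2,7):dx=-5,dy=+2->D; (2,8):dx=-8,dy=-7->C; (2,9):dx=-2,dy=-5->C; (3,4):dx=-7,dy=+13->D
  (3,5):dx=-4,dy=+17->D; (3,6):dx=-10,dy=+6->D; (3,7):dx=-6,dy=+11->D; (3,8):dx=-9,dy=+2->D
  (3,9):dx=-3,dy=+4->D; (4,5):dx=+3,dy=+4->C; (4,6):dx=-3,dy=-7->C; (4,7):dx=+1,dy=-2->D
  (4,8):dx=-2,dy=-11->C; (4,9):dx=+4,dy=-9->D; (5,6):dx=-6,dy=-11->C; (5,7):dx=-2,dy=-6->C
  (5,8):dx=-5,dy=-15->C; (5,9):dx=+1,dy=-13->D; (6,7):dx=+4,dy=+5->C; (6,8):dx=+1,dy=-4->D
  (6,9):dx=+7,dy=-2->D; (7,8):dx=-3,dy=-9->C; (7,9):dx=+3,dy=-7->D; (8,9):dx=+6,dy=+2->C
Step 2: C = 17, D = 19, total pairs = 36.
Step 3: tau = (C - D)/(n(n-1)/2) = (17 - 19)/36 = -0.055556.
Step 4: Exact two-sided p-value (enumerate n! = 362880 permutations of y under H0): p = 0.919455.
Step 5: alpha = 0.05. fail to reject H0.

tau_b = -0.0556 (C=17, D=19), p = 0.919455, fail to reject H0.


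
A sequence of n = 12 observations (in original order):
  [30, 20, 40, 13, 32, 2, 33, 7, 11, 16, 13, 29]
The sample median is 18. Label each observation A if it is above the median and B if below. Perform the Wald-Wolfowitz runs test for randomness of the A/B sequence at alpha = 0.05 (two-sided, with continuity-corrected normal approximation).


Step 1: Compute median = 18; label A = above, B = below.
Labels in order: AAABABABBBBA  (n_A = 6, n_B = 6)
Step 2: Count runs R = 7.
Step 3: Under H0 (random ordering), E[R] = 2*n_A*n_B/(n_A+n_B) + 1 = 2*6*6/12 + 1 = 7.0000.
        Var[R] = 2*n_A*n_B*(2*n_A*n_B - n_A - n_B) / ((n_A+n_B)^2 * (n_A+n_B-1)) = 4320/1584 = 2.7273.
        SD[R] = 1.6514.
Step 4: R = E[R], so z = 0 with no continuity correction.
Step 5: Two-sided p-value via normal approximation = 2*(1 - Phi(|z|)) = 1.000000.
Step 6: alpha = 0.05. fail to reject H0.

R = 7, z = 0.0000, p = 1.000000, fail to reject H0.


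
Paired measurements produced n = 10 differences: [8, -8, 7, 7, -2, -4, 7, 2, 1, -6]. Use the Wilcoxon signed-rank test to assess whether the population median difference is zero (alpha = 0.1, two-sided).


Step 1: Drop any zero differences (none here) and take |d_i|.
|d| = [8, 8, 7, 7, 2, 4, 7, 2, 1, 6]
Step 2: Midrank |d_i| (ties get averaged ranks).
ranks: |8|->9.5, |8|->9.5, |7|->7, |7|->7, |2|->2.5, |4|->4, |7|->7, |2|->2.5, |1|->1, |6|->5
Step 3: Attach original signs; sum ranks with positive sign and with negative sign.
W+ = 9.5 + 7 + 7 + 7 + 2.5 + 1 = 34
W- = 9.5 + 2.5 + 4 + 5 = 21
(Check: W+ + W- = 55 should equal n(n+1)/2 = 55.)
Step 4: Test statistic W = min(W+, W-) = 21.
Step 5: Ties in |d|, so use the tie-corrected normal approximation.
        E[W] = n(n+1)/4 = 10*11/4 = 27.5.
        Tie groups: |d|=2 (t=2), |d|=7 (t=3), |d|=8 (t=2); sum(t^3 - t) = 36.
        Var[W] = n(n+1)(2n+1)/24 - sum(t^3-t)/48 = 2310/24 - 36/48 = 95.5.
        z = (W - E[W]) / sqrt(Var[W]) = (21 - 27.5) / 9.7724 = -0.6651.
        Two-sided p = 2*Phi(z) = 0.505962.
Step 6: alpha = 0.1. fail to reject H0.

W+ = 34, W- = 21, W = min = 21, p = 0.505962, fail to reject H0.


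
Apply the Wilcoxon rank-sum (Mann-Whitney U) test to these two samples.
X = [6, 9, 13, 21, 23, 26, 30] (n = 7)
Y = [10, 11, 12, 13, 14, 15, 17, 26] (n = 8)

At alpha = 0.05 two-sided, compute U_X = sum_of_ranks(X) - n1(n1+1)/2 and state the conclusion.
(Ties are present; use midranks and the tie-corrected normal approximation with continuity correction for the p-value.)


Step 1: Combine and sort all 15 observations; assign midranks.
sorted (value, group): (6,X), (9,X), (10,Y), (11,Y), (12,Y), (13,X), (13,Y), (14,Y), (15,Y), (17,Y), (21,X), (23,X), (26,X), (26,Y), (30,X)
ranks: 6->1, 9->2, 10->3, 11->4, 12->5, 13->6.5, 13->6.5, 14->8, 15->9, 17->10, 21->11, 23->12, 26->13.5, 26->13.5, 30->15
Step 2: Rank sum for X: R1 = 1 + 2 + 6.5 + 11 + 12 + 13.5 + 15 = 61.
Step 3: U_X = R1 - n1(n1+1)/2 = 61 - 7*8/2 = 61 - 28 = 33.
       U_Y = n1*n2 - U_X = 56 - 33 = 23.
Step 4: Ties are present, so use the tie-corrected normal approximation (with continuity correction) for the p-value.
Step 5: p-value = 0.601875; compare to alpha = 0.05. fail to reject H0.

U_X = 33, p = 0.601875, fail to reject H0 at alpha = 0.05.


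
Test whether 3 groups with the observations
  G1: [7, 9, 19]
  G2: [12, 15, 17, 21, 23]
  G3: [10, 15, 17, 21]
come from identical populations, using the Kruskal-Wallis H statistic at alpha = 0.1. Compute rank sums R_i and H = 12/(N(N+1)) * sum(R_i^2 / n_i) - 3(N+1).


Step 1: Combine all N = 12 observations and assign midranks.
sorted (value, group, rank): (7,G1,1), (9,G1,2), (10,G3,3), (12,G2,4), (15,G2,5.5), (15,G3,5.5), (17,G2,7.5), (17,G3,7.5), (19,G1,9), (21,G2,10.5), (21,G3,10.5), (23,G2,12)
Step 2: Sum ranks within each group.
R_1 = 12 (n_1 = 3)
R_2 = 39.5 (n_2 = 5)
R_3 = 26.5 (n_3 = 4)
Step 3: H = 12/(N(N+1)) * sum(R_i^2/n_i) - 3(N+1)
     = 12/(12*13) * (12^2/3 + 39.5^2/5 + 26.5^2/4) - 3*13
     = 0.076923 * 535.612 - 39
     = 2.200962.
Step 4: Ties present; correction factor C = 1 - 18/(12^3 - 12) = 0.989510. Corrected H = 2.200962 / 0.989510 = 2.224293.
Step 5: Under H0, H ~ chi^2(2); p-value = 0.328852.
Step 6: alpha = 0.1. fail to reject H0.

H = 2.2243, df = 2, p = 0.328852, fail to reject H0.


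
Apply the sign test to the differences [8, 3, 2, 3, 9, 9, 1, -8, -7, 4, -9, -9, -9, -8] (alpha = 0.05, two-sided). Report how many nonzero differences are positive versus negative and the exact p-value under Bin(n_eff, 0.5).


Step 1: Discard zero differences. Original n = 14; n_eff = number of nonzero differences = 14.
Nonzero differences (with sign): +8, +3, +2, +3, +9, +9, +1, -8, -7, +4, -9, -9, -9, -8
Step 2: Count signs: positive = 8, negative = 6.
Step 3: Under H0: P(positive) = 0.5, so the number of positives S ~ Bin(14, 0.5).
Step 4: Two-sided exact p-value = sum of Bin(14,0.5) probabilities at or below the observed probability = 0.790527.
Step 5: alpha = 0.05. fail to reject H0.

n_eff = 14, pos = 8, neg = 6, p = 0.790527, fail to reject H0.


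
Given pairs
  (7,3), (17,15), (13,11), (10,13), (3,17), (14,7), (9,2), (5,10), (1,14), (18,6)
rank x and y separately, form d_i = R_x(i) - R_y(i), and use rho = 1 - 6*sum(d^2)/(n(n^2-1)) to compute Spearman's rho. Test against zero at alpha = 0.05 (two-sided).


Step 1: Rank x and y separately (midranks; no ties here).
rank(x): 7->4, 17->9, 13->7, 10->6, 3->2, 14->8, 9->5, 5->3, 1->1, 18->10
rank(y): 3->2, 15->9, 11->6, 13->7, 17->10, 7->4, 2->1, 10->5, 14->8, 6->3
Step 2: d_i = R_x(i) - R_y(i); compute d_i^2.
  (4-2)^2=4, (9-9)^2=0, (7-6)^2=1, (6-7)^2=1, (2-10)^2=64, (8-4)^2=16, (5-1)^2=16, (3-5)^2=4, (1-8)^2=49, (10-3)^2=49
sum(d^2) = 204.
Step 3: rho = 1 - 6*204 / (10*(10^2 - 1)) = 1 - 1224/990 = -0.236364.
Step 4: Under H0, t = rho * sqrt((n-2)/(1-rho^2)) = -0.6880 ~ t(8).
Step 5: Two-sided p-value from the t-distribution with 8 df = 0.510885.
Step 6: alpha = 0.05. fail to reject H0.

rho = -0.2364, p = 0.510885, fail to reject H0 at alpha = 0.05.


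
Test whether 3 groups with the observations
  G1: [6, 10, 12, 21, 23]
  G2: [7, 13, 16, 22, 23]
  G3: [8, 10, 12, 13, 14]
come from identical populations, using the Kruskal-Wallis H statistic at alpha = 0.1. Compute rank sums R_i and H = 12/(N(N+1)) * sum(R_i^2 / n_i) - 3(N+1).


Step 1: Combine all N = 15 observations and assign midranks.
sorted (value, group, rank): (6,G1,1), (7,G2,2), (8,G3,3), (10,G1,4.5), (10,G3,4.5), (12,G1,6.5), (12,G3,6.5), (13,G2,8.5), (13,G3,8.5), (14,G3,10), (16,G2,11), (21,G1,12), (22,G2,13), (23,G1,14.5), (23,G2,14.5)
Step 2: Sum ranks within each group.
R_1 = 38.5 (n_1 = 5)
R_2 = 49 (n_2 = 5)
R_3 = 32.5 (n_3 = 5)
Step 3: H = 12/(N(N+1)) * sum(R_i^2/n_i) - 3(N+1)
     = 12/(15*16) * (38.5^2/5 + 49^2/5 + 32.5^2/5) - 3*16
     = 0.050000 * 987.9 - 48
     = 1.395000.
Step 4: Ties present; correction factor C = 1 - 24/(15^3 - 15) = 0.992857. Corrected H = 1.395000 / 0.992857 = 1.405036.
Step 5: Under H0, H ~ chi^2(2); p-value = 0.495336.
Step 6: alpha = 0.1. fail to reject H0.

H = 1.4050, df = 2, p = 0.495336, fail to reject H0.


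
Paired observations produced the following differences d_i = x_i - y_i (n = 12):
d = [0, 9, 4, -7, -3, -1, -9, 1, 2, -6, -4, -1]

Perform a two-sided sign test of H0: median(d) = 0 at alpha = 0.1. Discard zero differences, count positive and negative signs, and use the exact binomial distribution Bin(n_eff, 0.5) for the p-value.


Step 1: Discard zero differences. Original n = 12; n_eff = number of nonzero differences = 11.
Nonzero differences (with sign): +9, +4, -7, -3, -1, -9, +1, +2, -6, -4, -1
Step 2: Count signs: positive = 4, negative = 7.
Step 3: Under H0: P(positive) = 0.5, so the number of positives S ~ Bin(11, 0.5).
Step 4: Two-sided exact p-value = sum of Bin(11,0.5) probabilities at or below the observed probability = 0.548828.
Step 5: alpha = 0.1. fail to reject H0.

n_eff = 11, pos = 4, neg = 7, p = 0.548828, fail to reject H0.


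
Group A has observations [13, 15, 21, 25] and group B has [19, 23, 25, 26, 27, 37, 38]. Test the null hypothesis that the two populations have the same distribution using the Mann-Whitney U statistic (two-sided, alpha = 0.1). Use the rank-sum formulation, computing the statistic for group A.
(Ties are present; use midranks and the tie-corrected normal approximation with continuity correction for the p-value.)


Step 1: Combine and sort all 11 observations; assign midranks.
sorted (value, group): (13,X), (15,X), (19,Y), (21,X), (23,Y), (25,X), (25,Y), (26,Y), (27,Y), (37,Y), (38,Y)
ranks: 13->1, 15->2, 19->3, 21->4, 23->5, 25->6.5, 25->6.5, 26->8, 27->9, 37->10, 38->11
Step 2: Rank sum for X: R1 = 1 + 2 + 4 + 6.5 = 13.5.
Step 3: U_X = R1 - n1(n1+1)/2 = 13.5 - 4*5/2 = 13.5 - 10 = 3.5.
       U_Y = n1*n2 - U_X = 28 - 3.5 = 24.5.
Step 4: Ties are present, so use the tie-corrected normal approximation (with continuity correction) for the p-value.
Step 5: p-value = 0.058207; compare to alpha = 0.1. reject H0.

U_X = 3.5, p = 0.058207, reject H0 at alpha = 0.1.


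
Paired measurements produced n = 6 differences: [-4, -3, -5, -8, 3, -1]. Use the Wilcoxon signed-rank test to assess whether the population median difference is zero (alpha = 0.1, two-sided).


Step 1: Drop any zero differences (none here) and take |d_i|.
|d| = [4, 3, 5, 8, 3, 1]
Step 2: Midrank |d_i| (ties get averaged ranks).
ranks: |4|->4, |3|->2.5, |5|->5, |8|->6, |3|->2.5, |1|->1
Step 3: Attach original signs; sum ranks with positive sign and with negative sign.
W+ = 2.5 = 2.5
W- = 4 + 2.5 + 5 + 6 + 1 = 18.5
(Check: W+ + W- = 21 should equal n(n+1)/2 = 21.)
Step 4: Test statistic W = min(W+, W-) = 2.5.
Step 5: Ties in |d|, so use the tie-corrected normal approximation.
        E[W] = n(n+1)/4 = 6*7/4 = 10.5.
        Tie groups: |d|=3 (t=2); sum(t^3 - t) = 6.
        Var[W] = n(n+1)(2n+1)/24 - sum(t^3-t)/48 = 546/24 - 6/48 = 22.625.
        z = (W - E[W]) / sqrt(Var[W]) = (2.5 - 10.5) / 4.7566 = -1.6819.
        Two-sided p = 2*Phi(z) = 0.092592.
Step 6: alpha = 0.1. reject H0.

W+ = 2.5, W- = 18.5, W = min = 2.5, p = 0.092592, reject H0.


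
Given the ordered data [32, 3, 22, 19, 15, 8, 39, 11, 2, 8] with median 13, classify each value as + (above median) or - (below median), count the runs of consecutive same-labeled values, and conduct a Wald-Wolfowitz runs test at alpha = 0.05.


Step 1: Compute median = 13; label A = above, B = below.
Labels in order: ABAAABABBB  (n_A = 5, n_B = 5)
Step 2: Count runs R = 6.
Step 3: Under H0 (random ordering), E[R] = 2*n_A*n_B/(n_A+n_B) + 1 = 2*5*5/10 + 1 = 6.0000.
        Var[R] = 2*n_A*n_B*(2*n_A*n_B - n_A - n_B) / ((n_A+n_B)^2 * (n_A+n_B-1)) = 2000/900 = 2.2222.
        SD[R] = 1.4907.
Step 4: R = E[R], so z = 0 with no continuity correction.
Step 5: Two-sided p-value via normal approximation = 2*(1 - Phi(|z|)) = 1.000000.
Step 6: alpha = 0.05. fail to reject H0.

R = 6, z = 0.0000, p = 1.000000, fail to reject H0.


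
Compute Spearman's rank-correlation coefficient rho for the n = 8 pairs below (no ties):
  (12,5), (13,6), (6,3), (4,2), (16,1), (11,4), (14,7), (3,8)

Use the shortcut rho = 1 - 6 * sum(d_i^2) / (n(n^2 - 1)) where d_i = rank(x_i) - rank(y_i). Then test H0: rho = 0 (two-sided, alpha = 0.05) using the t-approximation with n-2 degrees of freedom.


Step 1: Rank x and y separately (midranks; no ties here).
rank(x): 12->5, 13->6, 6->3, 4->2, 16->8, 11->4, 14->7, 3->1
rank(y): 5->5, 6->6, 3->3, 2->2, 1->1, 4->4, 7->7, 8->8
Step 2: d_i = R_x(i) - R_y(i); compute d_i^2.
  (5-5)^2=0, (6-6)^2=0, (3-3)^2=0, (2-2)^2=0, (8-1)^2=49, (4-4)^2=0, (7-7)^2=0, (1-8)^2=49
sum(d^2) = 98.
Step 3: rho = 1 - 6*98 / (8*(8^2 - 1)) = 1 - 588/504 = -0.166667.
Step 4: Under H0, t = rho * sqrt((n-2)/(1-rho^2)) = -0.4140 ~ t(6).
Step 5: Two-sided p-value from the t-distribution with 6 df = 0.693239.
Step 6: alpha = 0.05. fail to reject H0.

rho = -0.1667, p = 0.693239, fail to reject H0 at alpha = 0.05.


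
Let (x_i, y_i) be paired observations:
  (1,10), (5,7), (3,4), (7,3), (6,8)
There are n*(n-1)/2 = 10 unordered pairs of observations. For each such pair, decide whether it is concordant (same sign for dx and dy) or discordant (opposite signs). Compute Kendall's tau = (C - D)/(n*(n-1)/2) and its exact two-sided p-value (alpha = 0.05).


Step 1: Enumerate the 10 unordered pairs (i,j) with i<j and classify each by sign(x_j-x_i) * sign(y_j-y_i).
  (1,2):dx=+4,dy=-3->D; (1,3):dx=+2,dy=-6->D; (1,4):dx=+6,dy=-7->D; (1,5):dx=+5,dy=-2->D
  (2,3):dx=-2,dy=-3->C; (2,4):dx=+2,dy=-4->D; (2,5):dx=+1,dy=+1->C; (3,4):dx=+4,dy=-1->D
  (3,5):dx=+3,dy=+4->C; (4,5):dx=-1,dy=+5->D
Step 2: C = 3, D = 7, total pairs = 10.
Step 3: tau = (C - D)/(n(n-1)/2) = (3 - 7)/10 = -0.400000.
Step 4: Exact two-sided p-value (enumerate n! = 120 permutations of y under H0): p = 0.483333.
Step 5: alpha = 0.05. fail to reject H0.

tau_b = -0.4000 (C=3, D=7), p = 0.483333, fail to reject H0.


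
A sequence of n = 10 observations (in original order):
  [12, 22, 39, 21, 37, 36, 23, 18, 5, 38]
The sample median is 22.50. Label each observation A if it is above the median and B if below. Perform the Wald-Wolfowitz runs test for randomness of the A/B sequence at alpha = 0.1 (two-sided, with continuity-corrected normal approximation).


Step 1: Compute median = 22.50; label A = above, B = below.
Labels in order: BBABAAABBA  (n_A = 5, n_B = 5)
Step 2: Count runs R = 6.
Step 3: Under H0 (random ordering), E[R] = 2*n_A*n_B/(n_A+n_B) + 1 = 2*5*5/10 + 1 = 6.0000.
        Var[R] = 2*n_A*n_B*(2*n_A*n_B - n_A - n_B) / ((n_A+n_B)^2 * (n_A+n_B-1)) = 2000/900 = 2.2222.
        SD[R] = 1.4907.
Step 4: R = E[R], so z = 0 with no continuity correction.
Step 5: Two-sided p-value via normal approximation = 2*(1 - Phi(|z|)) = 1.000000.
Step 6: alpha = 0.1. fail to reject H0.

R = 6, z = 0.0000, p = 1.000000, fail to reject H0.


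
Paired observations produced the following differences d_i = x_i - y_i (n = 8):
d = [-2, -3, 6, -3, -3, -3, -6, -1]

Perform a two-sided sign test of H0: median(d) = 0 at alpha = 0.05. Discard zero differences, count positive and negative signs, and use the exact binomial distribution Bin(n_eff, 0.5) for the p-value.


Step 1: Discard zero differences. Original n = 8; n_eff = number of nonzero differences = 8.
Nonzero differences (with sign): -2, -3, +6, -3, -3, -3, -6, -1
Step 2: Count signs: positive = 1, negative = 7.
Step 3: Under H0: P(positive) = 0.5, so the number of positives S ~ Bin(8, 0.5).
Step 4: Two-sided exact p-value = sum of Bin(8,0.5) probabilities at or below the observed probability = 0.070312.
Step 5: alpha = 0.05. fail to reject H0.

n_eff = 8, pos = 1, neg = 7, p = 0.070312, fail to reject H0.


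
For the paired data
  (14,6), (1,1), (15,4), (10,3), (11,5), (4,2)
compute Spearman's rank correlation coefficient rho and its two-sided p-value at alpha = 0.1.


Step 1: Rank x and y separately (midranks; no ties here).
rank(x): 14->5, 1->1, 15->6, 10->3, 11->4, 4->2
rank(y): 6->6, 1->1, 4->4, 3->3, 5->5, 2->2
Step 2: d_i = R_x(i) - R_y(i); compute d_i^2.
  (5-6)^2=1, (1-1)^2=0, (6-4)^2=4, (3-3)^2=0, (4-5)^2=1, (2-2)^2=0
sum(d^2) = 6.
Step 3: rho = 1 - 6*6 / (6*(6^2 - 1)) = 1 - 36/210 = 0.828571.
Step 4: Under H0, t = rho * sqrt((n-2)/(1-rho^2)) = 2.9598 ~ t(4).
Step 5: Two-sided p-value from the t-distribution with 4 df = 0.041563.
Step 6: alpha = 0.1. reject H0.

rho = 0.8286, p = 0.041563, reject H0 at alpha = 0.1.


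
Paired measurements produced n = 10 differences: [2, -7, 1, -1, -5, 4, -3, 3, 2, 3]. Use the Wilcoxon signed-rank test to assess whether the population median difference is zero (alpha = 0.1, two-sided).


Step 1: Drop any zero differences (none here) and take |d_i|.
|d| = [2, 7, 1, 1, 5, 4, 3, 3, 2, 3]
Step 2: Midrank |d_i| (ties get averaged ranks).
ranks: |2|->3.5, |7|->10, |1|->1.5, |1|->1.5, |5|->9, |4|->8, |3|->6, |3|->6, |2|->3.5, |3|->6
Step 3: Attach original signs; sum ranks with positive sign and with negative sign.
W+ = 3.5 + 1.5 + 8 + 6 + 3.5 + 6 = 28.5
W- = 10 + 1.5 + 9 + 6 = 26.5
(Check: W+ + W- = 55 should equal n(n+1)/2 = 55.)
Step 4: Test statistic W = min(W+, W-) = 26.5.
Step 5: Ties in |d|, so use the tie-corrected normal approximation.
        E[W] = n(n+1)/4 = 10*11/4 = 27.5.
        Tie groups: |d|=1 (t=2), |d|=2 (t=2), |d|=3 (t=3); sum(t^3 - t) = 36.
        Var[W] = n(n+1)(2n+1)/24 - sum(t^3-t)/48 = 2310/24 - 36/48 = 95.5.
        z = (W - E[W]) / sqrt(Var[W]) = (26.5 - 27.5) / 9.7724 = -0.1023.
        Two-sided p = 2*Phi(z) = 0.918496.
Step 6: alpha = 0.1. fail to reject H0.

W+ = 28.5, W- = 26.5, W = min = 26.5, p = 0.918496, fail to reject H0.


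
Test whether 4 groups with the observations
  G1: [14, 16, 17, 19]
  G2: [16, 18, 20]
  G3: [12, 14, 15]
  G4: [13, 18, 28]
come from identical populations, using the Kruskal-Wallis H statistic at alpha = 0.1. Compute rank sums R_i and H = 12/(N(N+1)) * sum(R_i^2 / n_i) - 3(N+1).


Step 1: Combine all N = 13 observations and assign midranks.
sorted (value, group, rank): (12,G3,1), (13,G4,2), (14,G1,3.5), (14,G3,3.5), (15,G3,5), (16,G1,6.5), (16,G2,6.5), (17,G1,8), (18,G2,9.5), (18,G4,9.5), (19,G1,11), (20,G2,12), (28,G4,13)
Step 2: Sum ranks within each group.
R_1 = 29 (n_1 = 4)
R_2 = 28 (n_2 = 3)
R_3 = 9.5 (n_3 = 3)
R_4 = 24.5 (n_4 = 3)
Step 3: H = 12/(N(N+1)) * sum(R_i^2/n_i) - 3(N+1)
     = 12/(13*14) * (29^2/4 + 28^2/3 + 9.5^2/3 + 24.5^2/3) - 3*14
     = 0.065934 * 701.75 - 42
     = 4.269231.
Step 4: Ties present; correction factor C = 1 - 18/(13^3 - 13) = 0.991758. Corrected H = 4.269231 / 0.991758 = 4.304709.
Step 5: Under H0, H ~ chi^2(3); p-value = 0.230385.
Step 6: alpha = 0.1. fail to reject H0.

H = 4.3047, df = 3, p = 0.230385, fail to reject H0.


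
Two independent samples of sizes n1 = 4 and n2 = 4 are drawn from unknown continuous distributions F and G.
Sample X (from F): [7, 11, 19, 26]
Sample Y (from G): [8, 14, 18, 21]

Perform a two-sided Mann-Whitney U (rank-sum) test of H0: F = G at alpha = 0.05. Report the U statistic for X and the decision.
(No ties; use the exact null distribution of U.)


Step 1: Combine and sort all 8 observations; assign midranks.
sorted (value, group): (7,X), (8,Y), (11,X), (14,Y), (18,Y), (19,X), (21,Y), (26,X)
ranks: 7->1, 8->2, 11->3, 14->4, 18->5, 19->6, 21->7, 26->8
Step 2: Rank sum for X: R1 = 1 + 3 + 6 + 8 = 18.
Step 3: U_X = R1 - n1(n1+1)/2 = 18 - 4*5/2 = 18 - 10 = 8.
       U_Y = n1*n2 - U_X = 16 - 8 = 8.
Step 4: No ties, so the exact null distribution of U (based on enumerating the C(8,4) = 70 equally likely rank assignments) gives the two-sided p-value.
Step 5: p-value = 1.000000; compare to alpha = 0.05. fail to reject H0.

U_X = 8, p = 1.000000, fail to reject H0 at alpha = 0.05.


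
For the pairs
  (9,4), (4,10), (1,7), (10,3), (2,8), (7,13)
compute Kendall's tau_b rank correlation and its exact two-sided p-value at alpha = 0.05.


Step 1: Enumerate the 15 unordered pairs (i,j) with i<j and classify each by sign(x_j-x_i) * sign(y_j-y_i).
  (1,2):dx=-5,dy=+6->D; (1,3):dx=-8,dy=+3->D; (1,4):dx=+1,dy=-1->D; (1,5):dx=-7,dy=+4->D
  (1,6):dx=-2,dy=+9->D; (2,3):dx=-3,dy=-3->C; (2,4):dx=+6,dy=-7->D; (2,5):dx=-2,dy=-2->C
  (2,6):dx=+3,dy=+3->C; (3,4):dx=+9,dy=-4->D; (3,5):dx=+1,dy=+1->C; (3,6):dx=+6,dy=+6->C
  (4,5):dx=-8,dy=+5->D; (4,6):dx=-3,dy=+10->D; (5,6):dx=+5,dy=+5->C
Step 2: C = 6, D = 9, total pairs = 15.
Step 3: tau = (C - D)/(n(n-1)/2) = (6 - 9)/15 = -0.200000.
Step 4: Exact two-sided p-value (enumerate n! = 720 permutations of y under H0): p = 0.719444.
Step 5: alpha = 0.05. fail to reject H0.

tau_b = -0.2000 (C=6, D=9), p = 0.719444, fail to reject H0.


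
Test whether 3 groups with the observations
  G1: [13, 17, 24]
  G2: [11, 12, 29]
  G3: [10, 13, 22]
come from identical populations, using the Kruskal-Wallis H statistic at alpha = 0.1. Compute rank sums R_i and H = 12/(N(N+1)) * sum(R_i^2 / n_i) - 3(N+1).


Step 1: Combine all N = 9 observations and assign midranks.
sorted (value, group, rank): (10,G3,1), (11,G2,2), (12,G2,3), (13,G1,4.5), (13,G3,4.5), (17,G1,6), (22,G3,7), (24,G1,8), (29,G2,9)
Step 2: Sum ranks within each group.
R_1 = 18.5 (n_1 = 3)
R_2 = 14 (n_2 = 3)
R_3 = 12.5 (n_3 = 3)
Step 3: H = 12/(N(N+1)) * sum(R_i^2/n_i) - 3(N+1)
     = 12/(9*10) * (18.5^2/3 + 14^2/3 + 12.5^2/3) - 3*10
     = 0.133333 * 231.5 - 30
     = 0.866667.
Step 4: Ties present; correction factor C = 1 - 6/(9^3 - 9) = 0.991667. Corrected H = 0.866667 / 0.991667 = 0.873950.
Step 5: Under H0, H ~ chi^2(2); p-value = 0.645988.
Step 6: alpha = 0.1. fail to reject H0.

H = 0.8739, df = 2, p = 0.645988, fail to reject H0.


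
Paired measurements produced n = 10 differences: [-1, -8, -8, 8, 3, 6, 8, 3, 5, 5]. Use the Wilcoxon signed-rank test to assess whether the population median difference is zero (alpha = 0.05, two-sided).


Step 1: Drop any zero differences (none here) and take |d_i|.
|d| = [1, 8, 8, 8, 3, 6, 8, 3, 5, 5]
Step 2: Midrank |d_i| (ties get averaged ranks).
ranks: |1|->1, |8|->8.5, |8|->8.5, |8|->8.5, |3|->2.5, |6|->6, |8|->8.5, |3|->2.5, |5|->4.5, |5|->4.5
Step 3: Attach original signs; sum ranks with positive sign and with negative sign.
W+ = 8.5 + 2.5 + 6 + 8.5 + 2.5 + 4.5 + 4.5 = 37
W- = 1 + 8.5 + 8.5 = 18
(Check: W+ + W- = 55 should equal n(n+1)/2 = 55.)
Step 4: Test statistic W = min(W+, W-) = 18.
Step 5: Ties in |d|, so use the tie-corrected normal approximation.
        E[W] = n(n+1)/4 = 10*11/4 = 27.5.
        Tie groups: |d|=3 (t=2), |d|=5 (t=2), |d|=8 (t=4); sum(t^3 - t) = 72.
        Var[W] = n(n+1)(2n+1)/24 - sum(t^3-t)/48 = 2310/24 - 72/48 = 94.75.
        z = (W - E[W]) / sqrt(Var[W]) = (18 - 27.5) / 9.7340 = -0.9760.
        Two-sided p = 2*Phi(z) = 0.329082.
Step 6: alpha = 0.05. fail to reject H0.

W+ = 37, W- = 18, W = min = 18, p = 0.329082, fail to reject H0.


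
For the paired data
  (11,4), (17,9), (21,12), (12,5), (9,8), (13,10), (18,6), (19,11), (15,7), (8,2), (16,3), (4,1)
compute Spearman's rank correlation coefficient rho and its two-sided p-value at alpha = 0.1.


Step 1: Rank x and y separately (midranks; no ties here).
rank(x): 11->4, 17->9, 21->12, 12->5, 9->3, 13->6, 18->10, 19->11, 15->7, 8->2, 16->8, 4->1
rank(y): 4->4, 9->9, 12->12, 5->5, 8->8, 10->10, 6->6, 11->11, 7->7, 2->2, 3->3, 1->1
Step 2: d_i = R_x(i) - R_y(i); compute d_i^2.
  (4-4)^2=0, (9-9)^2=0, (12-12)^2=0, (5-5)^2=0, (3-8)^2=25, (6-10)^2=16, (10-6)^2=16, (11-11)^2=0, (7-7)^2=0, (2-2)^2=0, (8-3)^2=25, (1-1)^2=0
sum(d^2) = 82.
Step 3: rho = 1 - 6*82 / (12*(12^2 - 1)) = 1 - 492/1716 = 0.713287.
Step 4: Under H0, t = rho * sqrt((n-2)/(1-rho^2)) = 3.2183 ~ t(10).
Step 5: Two-sided p-value from the t-distribution with 10 df = 0.009202.
Step 6: alpha = 0.1. reject H0.

rho = 0.7133, p = 0.009202, reject H0 at alpha = 0.1.


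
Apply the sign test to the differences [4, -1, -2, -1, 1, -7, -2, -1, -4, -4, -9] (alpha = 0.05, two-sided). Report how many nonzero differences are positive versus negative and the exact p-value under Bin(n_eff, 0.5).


Step 1: Discard zero differences. Original n = 11; n_eff = number of nonzero differences = 11.
Nonzero differences (with sign): +4, -1, -2, -1, +1, -7, -2, -1, -4, -4, -9
Step 2: Count signs: positive = 2, negative = 9.
Step 3: Under H0: P(positive) = 0.5, so the number of positives S ~ Bin(11, 0.5).
Step 4: Two-sided exact p-value = sum of Bin(11,0.5) probabilities at or below the observed probability = 0.065430.
Step 5: alpha = 0.05. fail to reject H0.

n_eff = 11, pos = 2, neg = 9, p = 0.065430, fail to reject H0.
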